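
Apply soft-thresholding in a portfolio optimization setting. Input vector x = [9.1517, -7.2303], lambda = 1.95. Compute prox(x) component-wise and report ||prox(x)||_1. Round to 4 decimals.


Soft-thresholding with lambda = 1.95:
prox(9.1517) = sign(9.1517)*max(|9.1517| - 1.95, 0) = 7.2017
prox(-7.2303) = sign(-7.2303)*max(|-7.2303| - 1.95, 0) = -5.2803
prox(x) = [7.2017, -5.2803]
||prox(x)||_1 = 7.2017 + 5.2803 = 12.482


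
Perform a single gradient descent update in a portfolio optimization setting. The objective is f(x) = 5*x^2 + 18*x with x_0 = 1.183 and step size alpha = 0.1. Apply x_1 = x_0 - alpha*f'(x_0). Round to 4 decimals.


We compute the gradient at x_0 and apply the update.
f'(x) = 10*x + 18
f'(1.183) = 10*1.183 + 18 = 29.83
x_1 = 1.183 - 0.1*29.83 = -1.8


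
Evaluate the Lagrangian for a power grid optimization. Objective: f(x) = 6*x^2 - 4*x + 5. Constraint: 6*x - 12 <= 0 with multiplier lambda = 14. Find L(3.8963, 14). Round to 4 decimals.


Step 1: Evaluate f(x).
f(3.8963) = 6*3.8963^2 - 4*3.8963 + 5 = 80.5017
Step 2: Evaluate g(x).
g(3.8963) = 6*3.8963 - 12 = 11.3778
Step 3: Compute Lagrangian.
L = 80.5017 + 14*11.3778 = 239.7909


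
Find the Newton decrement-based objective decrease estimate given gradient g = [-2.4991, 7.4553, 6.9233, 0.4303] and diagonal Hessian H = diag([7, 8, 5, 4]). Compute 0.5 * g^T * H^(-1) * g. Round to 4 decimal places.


Step 1: H is diagonal, so H^(-1) * g = [-0.357, 0.9319, 1.3847, 0.1076].
Step 2: g^T H^(-1) g = sum_i g_i^2 / H_ii
  = (-2.4991)^2/7 + (7.4553)^2/8 + (6.9233)^2/5 + (0.4303)^2/4
  = 0.8922 + 6.9477 + 9.5864 + 0.0463 = 17.4726
Step 3: Objective decrease = 0.5 * g^T H^(-1) g = 8.7363


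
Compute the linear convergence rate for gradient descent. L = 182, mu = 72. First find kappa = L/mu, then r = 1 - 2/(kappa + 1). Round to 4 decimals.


Step 1: Compute the condition number.
kappa = L/mu = 182/72 = 2.5278
Step 2: Compute the convergence rate.
r = 1 - 2/(kappa + 1) = 1 - 2*mu/(L + mu) = (L - mu)/(L + mu) = 110/254 = 0.4331


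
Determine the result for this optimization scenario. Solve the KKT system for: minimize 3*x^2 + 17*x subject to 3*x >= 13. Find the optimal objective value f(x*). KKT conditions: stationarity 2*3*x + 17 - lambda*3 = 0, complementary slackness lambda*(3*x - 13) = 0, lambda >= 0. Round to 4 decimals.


Step 1: Try lambda = 0 (constraint inactive).
x_unc = -17/(2*3) = -2.8333
Check: 3*-2.8333 = -8.4999 < 13 -- violated!
Step 2: Constraint must be active: 3*x = 13
x* = 13/3 = 4.3333 (rounded; the exact value 13/3 is used below)
lambda = (2*3*(13/3) + 17)/3 = 14.3333
Step 3: Compute optimal value.
f(x*) = 3*(13/3)^2 + 17*(13/3) = 130.0


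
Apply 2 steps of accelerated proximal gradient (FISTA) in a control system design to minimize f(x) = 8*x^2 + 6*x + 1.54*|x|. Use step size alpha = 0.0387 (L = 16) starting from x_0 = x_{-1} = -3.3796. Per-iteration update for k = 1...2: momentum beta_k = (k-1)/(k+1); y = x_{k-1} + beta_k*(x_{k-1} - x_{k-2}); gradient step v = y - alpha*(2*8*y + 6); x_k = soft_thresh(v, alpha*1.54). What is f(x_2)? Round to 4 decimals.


FISTA on f(x) = 8*x^2 + 6*x + 1.54*|x|
L = 16, alpha = 0.0387
Iteration 1: beta = 0.0, y = -3.3796 + 0.0*(-3.3796 + 3.3796) = -3.3796
  grad(y) = -48.0736, v = y - alpha*grad = -1.5192
  prox(v) = soft_thresh(-1.5192, 0.0596) = -1.4596
Iteration 2: beta = 0.3333, y = -1.4596 + 0.3333*(-1.4596 + 3.3796) = -0.8195
  grad(y) = -7.1126, v = y - alpha*grad = -0.5443
  prox(v) = soft_thresh(-0.5443, 0.0596) = -0.4847
f(x_2) = 8*(-0.4847)^2 + 6*(-0.4847) + 1.54*|-0.4847| = -0.2823


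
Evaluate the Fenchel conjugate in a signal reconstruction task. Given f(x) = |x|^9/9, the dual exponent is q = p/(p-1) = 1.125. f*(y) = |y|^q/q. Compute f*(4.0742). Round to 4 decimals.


The conjugate exponent q satisfies 1/p + 1/q = 1.
p = 9, so q = 9/(9 - 1) = 1.125
|y|^q = 4.0742^1.125 = 4.8562
f*(4.0742) = 4.8562 / 1.125 = 4.3166


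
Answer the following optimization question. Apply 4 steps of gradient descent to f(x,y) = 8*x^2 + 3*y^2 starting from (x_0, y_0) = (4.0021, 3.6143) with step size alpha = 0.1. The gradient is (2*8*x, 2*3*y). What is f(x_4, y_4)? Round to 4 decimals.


Gradient descent on f(x,y) = 8*x^2 + 3*y^2.
Starting point: (4.0021, 3.6143), alpha = 0.1
Step 1: grad_x = 2*8*4.0021 = 64.0336, grad_y = 2*3*3.6143 = 21.6858
  x_1 = 4.0021 - 0.1*64.0336 = -2.4013
  y_1 = 3.6143 - 0.1*21.6858 = 1.4457
Step 2: grad_x = 2*8*-2.4013 = -38.4202, grad_y = 2*3*1.4457 = 8.6743
  x_2 = -2.4013 - 0.1*-38.4202 = 1.4408
  y_2 = 1.4457 - 0.1*8.6743 = 0.5783
Step 3: grad_x = 2*8*1.4408 = 23.0521, grad_y = 2*3*0.5783 = 3.4697
  x_3 = 1.4408 - 0.1*23.0521 = -0.8645
  y_3 = 0.5783 - 0.1*3.4697 = 0.2313
Step 4: grad_x = 2*8*-0.8645 = -13.8313, grad_y = 2*3*0.2313 = 1.3879
  x_4 = -0.8645 - 0.1*-13.8313 = 0.5187
  y_4 = 0.2313 - 0.1*1.3879 = 0.0925
f(0.5187, 0.0925) = 8*0.5187^2 + 3*0.0925^2 = 2.1778


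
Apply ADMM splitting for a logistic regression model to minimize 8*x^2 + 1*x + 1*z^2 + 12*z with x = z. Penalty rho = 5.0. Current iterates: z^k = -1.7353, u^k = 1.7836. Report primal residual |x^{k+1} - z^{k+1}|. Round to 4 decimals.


ADMM iteration with rho = 5.0, z^k = -1.7353, u^k = 1.7836
Step 1: x-update.
Minimize 8*x^2 + 1*x + (5.0/2)*(x + 1.7353 + 1.7836)^2
FOC: (2*8 + 5.0)*x = -1 + 5.0*(-1.7353 - 1.7836)
x^{k+1} = -0.8855
Step 2: z-update.
Minimize 1*z^2 + 12*z + (5.0/2)*(-0.8855 - z + 1.7836)^2
FOC: (2*1 + 5.0)*z = -12 + 5.0*(-0.8855 + 1.7836)
z^{k+1} = -1.0728
Step 3: u-update.
u^{k+1} = 1.7836 - 0.8855 + 1.0728 = 1.9709
Step 4: Primal residual = |-0.8855 + 1.0728| = 0.1873


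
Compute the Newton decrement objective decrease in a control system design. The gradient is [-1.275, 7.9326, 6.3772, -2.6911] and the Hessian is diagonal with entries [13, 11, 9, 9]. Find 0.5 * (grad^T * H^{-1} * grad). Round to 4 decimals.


Step 1: H is diagonal, so H^(-1) * g = [-0.0981, 0.7211, 0.7086, -0.299].
Step 2: g^T H^(-1) g = sum_i g_i^2 / H_ii
  = (-1.275)^2/13 + (7.9326)^2/11 + (6.3772)^2/9 + (-2.6911)^2/9
  = 0.125 + 5.7206 + 4.5187 + 0.8047 = 11.169
Step 3: Objective decrease = 0.5 * g^T H^(-1) g = 5.5845


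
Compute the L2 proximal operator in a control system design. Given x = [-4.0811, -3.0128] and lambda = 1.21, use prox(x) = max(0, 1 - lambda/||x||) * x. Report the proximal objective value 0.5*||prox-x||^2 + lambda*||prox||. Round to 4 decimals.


Step 1: Compute ||x||.
||x|| = 5.0727
Step 2: Compute scaling factor.
scale = max(0, 1 - 1.21/5.0727) = 0.7615
Step 3: prox(x) = [-3.1076, -2.2942]
||prox(x)|| = 3.8627
Step 4: Proximal objective.
0.5*||prox-x||^2 = 0.7321
lambda*||prox|| = 4.6739
Total = 5.4059


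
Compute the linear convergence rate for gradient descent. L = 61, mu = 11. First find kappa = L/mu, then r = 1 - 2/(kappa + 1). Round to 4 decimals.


Step 1: Compute the condition number.
kappa = L/mu = 61/11 = 5.5455
Step 2: Compute the convergence rate.
r = 1 - 2/(kappa + 1) = 1 - 2*mu/(L + mu) = (L - mu)/(L + mu) = 50/72 = 0.6944


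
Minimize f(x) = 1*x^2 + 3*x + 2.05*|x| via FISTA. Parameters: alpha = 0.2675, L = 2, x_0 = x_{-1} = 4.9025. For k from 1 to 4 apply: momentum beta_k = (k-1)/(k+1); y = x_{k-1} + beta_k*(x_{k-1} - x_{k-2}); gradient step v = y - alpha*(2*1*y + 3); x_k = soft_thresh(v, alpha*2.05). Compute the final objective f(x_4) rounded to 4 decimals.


FISTA on f(x) = 1*x^2 + 3*x + 2.05*|x|
L = 2, alpha = 0.2675
Iteration 1: beta = 0.0, y = 4.9025 + 0.0*(4.9025 - 4.9025) = 4.9025
  grad(y) = 12.805, v = y - alpha*grad = 1.4772
  prox(v) = soft_thresh(1.4772, 0.5484) = 0.9288
Iteration 2: beta = 0.3333, y = 0.9288 + 0.3333*(0.9288 - 4.9025) = -0.3958
  grad(y) = 2.2084, v = y - alpha*grad = -0.9865
  prox(v) = soft_thresh(-0.9865, 0.5484) = -0.4382
Iteration 3: beta = 0.5, y = -0.4382 + 0.5*(-0.4382 - 0.9288) = -1.1216
  grad(y) = 0.7567, v = y - alpha*grad = -1.3241
  prox(v) = soft_thresh(-1.3241, 0.5484) = -0.7757
Iteration 4: beta = 0.6, y = -0.7757 + 0.6*(-0.7757 + 0.4382) = -0.9782
  grad(y) = 1.0436, v = y - alpha*grad = -1.2574
  prox(v) = soft_thresh(-1.2574, 0.5484) = -0.709
f(x_4) = 1*(-0.709)^2 + 3*(-0.709) + 2.05*|-0.709| = -0.1709


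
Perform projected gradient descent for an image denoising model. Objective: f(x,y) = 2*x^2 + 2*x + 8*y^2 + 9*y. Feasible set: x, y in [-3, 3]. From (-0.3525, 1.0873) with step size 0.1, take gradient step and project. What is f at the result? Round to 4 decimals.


Step 1: Compute gradient at (-0.3525, 1.0873).
grad_x = 2*2*-0.3525 + 2 = 0.59
grad_y = 2*8*1.0873 + 9 = 26.3968
Step 2: Gradient step.
x_raw = -0.3525 - 0.1*0.59 = -0.4115
y_raw = 1.0873 - 0.1*26.3968 = -1.5524
Step 3: Project onto [-3, 3].
x_proj = clip(-0.4115) = -0.4115
y_proj = clip(-1.5524) = -1.5524
Step 4: Evaluate f.
f(-0.4115, -1.5524) = 4.8233


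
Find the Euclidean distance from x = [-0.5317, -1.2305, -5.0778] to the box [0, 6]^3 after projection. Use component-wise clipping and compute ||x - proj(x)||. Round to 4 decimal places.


Project each component onto [0, 6].
clip(-0.5317) = 0.0, clip(-1.2305) = 0.0, clip(-5.0778) = 0.0
Projection = [0.0, 0.0, 0.0]
Squared diffs: [0.2827, 1.5141, 25.7841]
Distance = sqrt(27.5809) = 5.2518


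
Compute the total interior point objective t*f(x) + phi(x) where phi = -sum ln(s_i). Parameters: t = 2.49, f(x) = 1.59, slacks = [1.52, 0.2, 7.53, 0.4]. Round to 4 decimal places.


Step 1: Compute log-barrier.
ln values: [0.4187, -1.6094, 2.0189, -0.9163]
phi = -(0.4187 - 1.6094 + 2.0189 - 0.9163) = 0.0881
Step 2: Compute augmented objective.
t*f(x) = 2.49*1.59 = 3.9591
Total = 3.9591 + 0.0881 = 4.0472


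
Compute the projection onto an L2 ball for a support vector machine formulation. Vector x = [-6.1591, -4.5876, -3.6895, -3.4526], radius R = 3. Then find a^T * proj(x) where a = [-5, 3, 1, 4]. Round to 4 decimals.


Step 1: Compute ||x|| (intermediates to 6 decimals).
||x|| = sqrt((-6.1591)^2 + (-4.5876)^2 + (-3.6895)^2 + (-3.4526)^2) = 9.193119
Step 2: Project.
Since ||x|| > R, scale = R/||x|| = 3/9.193119 = 0.326331, proj(x) = scale * x
proj(x) = [-2.009905, -1.497076, -1.203998, -1.12669]
Step 3: Dot product.
a^T * proj(x) = -5*(-2.009905) + 3*(-1.497076) + 1*(-1.203998) + 4*(-1.12669) = -0.1525


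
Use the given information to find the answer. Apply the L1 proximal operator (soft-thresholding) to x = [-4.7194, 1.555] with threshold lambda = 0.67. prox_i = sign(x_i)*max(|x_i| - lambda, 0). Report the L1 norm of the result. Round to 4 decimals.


Soft-thresholding with lambda = 0.67:
prox(-4.7194) = sign(-4.7194)*max(|-4.7194| - 0.67, 0) = -4.0494
prox(1.555) = sign(1.555)*max(|1.555| - 0.67, 0) = 0.885
prox(x) = [-4.0494, 0.885]
||prox(x)||_1 = 4.0494 + 0.885 = 4.9344


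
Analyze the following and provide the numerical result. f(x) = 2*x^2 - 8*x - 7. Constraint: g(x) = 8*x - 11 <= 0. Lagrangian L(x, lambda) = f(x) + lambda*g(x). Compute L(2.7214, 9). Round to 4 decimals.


Step 1: Evaluate f(x).
f(2.7214) = 2*2.7214^2 - 8*2.7214 - 7 = -13.9592
Step 2: Evaluate g(x).
g(2.7214) = 8*2.7214 - 11 = 10.7712
Step 3: Compute Lagrangian.
L = -13.9592 + 9*10.7712 = 82.9816


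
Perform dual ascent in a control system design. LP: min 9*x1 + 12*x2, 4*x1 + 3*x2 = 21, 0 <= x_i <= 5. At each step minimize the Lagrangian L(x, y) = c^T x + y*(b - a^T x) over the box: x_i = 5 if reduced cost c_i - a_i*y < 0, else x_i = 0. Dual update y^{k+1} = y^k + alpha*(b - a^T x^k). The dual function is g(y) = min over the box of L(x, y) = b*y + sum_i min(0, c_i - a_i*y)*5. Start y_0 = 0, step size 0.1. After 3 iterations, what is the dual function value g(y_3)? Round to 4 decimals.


Dual ascent for LP: min 9*x1 + 12*x2, 4*x1 + 3*x2 = 21, 0 <= x_i <= 5
Step 1: y^k = 0.0, reduced costs: (9.0, 12.0)
  x^k = (0.0, 0.0), subgradient = b - a^T x = 21.0
  y^{k+1} = 0.0 + 0.1*21.0 = 2.1
Step 2: y^k = 2.1, reduced costs: (0.6, 5.7)
  x^k = (0.0, 0.0), subgradient = b - a^T x = 21.0
  y^{k+1} = 2.1 + 0.1*21.0 = 4.2
Step 3: y^k = 4.2, reduced costs: (-7.8, -0.6)
  x^k = (5.0, 5.0), subgradient = b - a^T x = -14.0
  y^{k+1} = 4.2 + 0.1*-14.0 = 2.8
Dual objective at y_3 = 2.8: reduced costs (-2.2, 3.6), box minimizer x = (5.0, 0.0)
g(y_3) = b*y + (c1 - a1*y)*x1 + (c2 - a2*y)*x2 = 21*2.8 + (-2.2)*5.0 + 3.6*0.0 = 58.8 - 11.0 + 0.0 = 47.8


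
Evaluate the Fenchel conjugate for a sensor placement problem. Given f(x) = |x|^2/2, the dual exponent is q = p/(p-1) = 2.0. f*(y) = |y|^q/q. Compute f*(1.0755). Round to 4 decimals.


The conjugate exponent q satisfies 1/p + 1/q = 1.
p = 2, so q = 2/(2 - 1) = 2.0
|y|^q = 1.0755^2.0 = 1.1567
f*(1.0755) = 1.1567 / 2.0 = 0.5784


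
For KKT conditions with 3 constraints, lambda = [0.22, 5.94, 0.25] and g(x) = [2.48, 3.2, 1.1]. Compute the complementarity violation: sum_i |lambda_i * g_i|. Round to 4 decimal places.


KKT complementary slackness check:
lambda_1 * g_1 = 0.22 * 2.48 = 0.5456
lambda_2 * g_2 = 5.94 * 3.2 = 19.008
lambda_3 * g_3 = 0.25 * 1.1 = 0.275
Total violation = 0.5456 + 19.008 + 0.275 = 19.8286


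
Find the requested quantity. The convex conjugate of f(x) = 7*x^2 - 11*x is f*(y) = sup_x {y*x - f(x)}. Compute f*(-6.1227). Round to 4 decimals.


f*(y) = sup_x {y*x - a*x^2 - b*x} = sup_x {(y-b)*x - a*x^2}
FOC: (y - b) - 2a*x = 0 => x* = (y - b)/(2a)
x* = (-6.1227 + 11)/(2*7) = 0.3484
f*(-6.1227) = (y-b)^2/(4a) = (-6.1227 + 11)^2/(4*7)
= 23.7881/28 = 0.8496


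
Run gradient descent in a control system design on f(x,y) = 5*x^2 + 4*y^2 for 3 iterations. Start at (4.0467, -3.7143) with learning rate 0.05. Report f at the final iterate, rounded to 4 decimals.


Gradient descent on f(x,y) = 5*x^2 + 4*y^2.
Starting point: (4.0467, -3.7143), alpha = 0.05
Step 1: grad_x = 2*5*4.0467 = 40.467, grad_y = 2*4*-3.7143 = -29.7144
  x_1 = 4.0467 - 0.05*40.467 = 2.0234
  y_1 = -3.7143 - 0.05*-29.7144 = -2.2286
Step 2: grad_x = 2*5*2.0234 = 20.2335, grad_y = 2*4*-2.2286 = -17.8286
  x_2 = 2.0234 - 0.05*20.2335 = 1.0117
  y_2 = -2.2286 - 0.05*-17.8286 = -1.3371
Step 3: grad_x = 2*5*1.0117 = 10.1168, grad_y = 2*4*-1.3371 = -10.6972
  x_3 = 1.0117 - 0.05*10.1168 = 0.5058
  y_3 = -1.3371 - 0.05*-10.6972 = -0.8023
f(0.5058, -0.8023) = 5*0.5058^2 + 4*(-0.8023)^2 = 3.854


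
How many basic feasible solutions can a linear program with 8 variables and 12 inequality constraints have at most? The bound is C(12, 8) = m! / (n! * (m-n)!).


Each vertex corresponds to some choice of n active constraints out of m, so the number of vertices is at most C(m, n) = m! / (n!(m-n)!).
m = 12, n = 8
Numerator: 12 * 11 * 10 * 9 * 8 * 7 * 6 * 5
Denominator: 8! = 40320
C(12, 8) = 495


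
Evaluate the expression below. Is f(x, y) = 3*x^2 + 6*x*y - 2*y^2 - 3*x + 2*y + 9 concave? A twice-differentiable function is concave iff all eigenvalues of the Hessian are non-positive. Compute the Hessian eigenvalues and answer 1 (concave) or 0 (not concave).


The Hessian of f(x,y) = 3*x^2 + 6*x*y - 2*y^2 - 3*x + 2*y + 9 is:
H = [[6, 6], [6, -4]]
Trace = 6 - 4 = 2
Determinant = 6*-4 - (6)^2 = -60
Discriminant = (2)^2 - 4*-60 = 244.0
Eigenvalues: lambda_1 = -6.8102, lambda_2 = 8.8102
The function is not concave.

0


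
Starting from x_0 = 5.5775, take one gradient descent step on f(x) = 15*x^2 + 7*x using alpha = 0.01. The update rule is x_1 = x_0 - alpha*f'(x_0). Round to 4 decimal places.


We compute the gradient at x_0 and apply the update.
f'(x) = 30*x + 7
f'(5.5775) = 30*5.5775 + 7 = 174.325
x_1 = 5.5775 - 0.01*174.325 = 3.8343


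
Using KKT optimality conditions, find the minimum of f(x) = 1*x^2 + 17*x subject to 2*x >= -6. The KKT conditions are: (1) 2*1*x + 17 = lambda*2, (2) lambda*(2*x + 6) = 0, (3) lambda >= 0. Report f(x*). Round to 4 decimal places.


Step 1: Try lambda = 0 (constraint inactive).
x_unc = -17/(2*1) = -8.5
Check: 2*-8.5 = -17.0 < -6 -- violated!
Step 2: Constraint must be active: 2*x = -6
x* = -6/2 = -3.0
lambda = (2*1*(-3.0) + 17)/2 = 5.5
Step 3: Compute optimal value.
f(x*) = 1*(-3.0)^2 + 17*(-3.0) = -42.0


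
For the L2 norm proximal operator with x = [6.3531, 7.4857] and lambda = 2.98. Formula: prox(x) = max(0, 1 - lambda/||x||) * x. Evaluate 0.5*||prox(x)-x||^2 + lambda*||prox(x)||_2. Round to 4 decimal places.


Step 1: Compute ||x||.
||x|| = 9.8182
Step 2: Compute scaling factor.
scale = max(0, 1 - 2.98/9.8182) = 0.6965
Step 3: prox(x) = [4.4248, 5.2137]
||prox(x)|| = 6.8382
Step 4: Proximal objective.
0.5*||prox-x||^2 = 4.4402
lambda*||prox|| = 20.3778
Total = 24.8181


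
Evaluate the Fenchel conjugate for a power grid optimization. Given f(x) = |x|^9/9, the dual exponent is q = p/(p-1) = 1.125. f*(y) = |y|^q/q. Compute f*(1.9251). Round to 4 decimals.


The conjugate exponent q satisfies 1/p + 1/q = 1.
p = 9, so q = 9/(9 - 1) = 1.125
|y|^q = 1.9251^1.125 = 2.0893
f*(1.9251) = 2.0893 / 1.125 = 1.8572


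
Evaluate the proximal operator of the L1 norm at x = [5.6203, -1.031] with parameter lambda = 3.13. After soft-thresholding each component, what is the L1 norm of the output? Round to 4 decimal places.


Soft-thresholding with lambda = 3.13:
prox(5.6203) = sign(5.6203)*max(|5.6203| - 3.13, 0) = 2.4903
prox(-1.031) = sign(-1.031)*max(|-1.031| - 3.13, 0) = 0.0
prox(x) = [2.4903, 0.0]
||prox(x)||_1 = 2.4903 + 0.0 = 2.4903


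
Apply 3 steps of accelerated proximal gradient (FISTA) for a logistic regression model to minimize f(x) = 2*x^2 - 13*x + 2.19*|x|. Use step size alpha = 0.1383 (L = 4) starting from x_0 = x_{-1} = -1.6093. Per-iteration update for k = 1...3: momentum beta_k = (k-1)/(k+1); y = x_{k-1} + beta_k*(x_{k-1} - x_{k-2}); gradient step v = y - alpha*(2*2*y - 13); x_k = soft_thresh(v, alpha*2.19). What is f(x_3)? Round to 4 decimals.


FISTA on f(x) = 2*x^2 - 13*x + 2.19*|x|
L = 4, alpha = 0.1383
Iteration 1: beta = 0.0, y = -1.6093 + 0.0*(-1.6093 + 1.6093) = -1.6093
  grad(y) = -19.4372, v = y - alpha*grad = 1.0789
  prox(v) = soft_thresh(1.0789, 0.3029) = 0.776
Iteration 2: beta = 0.3333, y = 0.776 + 0.3333*(0.776 + 1.6093) = 1.5711
  grad(y) = -6.7157, v = y - alpha*grad = 2.4999
  prox(v) = soft_thresh(2.4999, 0.3029) = 2.197
Iteration 3: beta = 0.5, y = 2.197 + 0.5*(2.197 - 0.776) = 2.9075
  grad(y) = -1.3701, v = y - alpha*grad = 3.097
  prox(v) = soft_thresh(3.097, 0.3029) = 2.7941
f(x_3) = 2*2.7941^2 - 13*2.7941 + 2.19*|2.7941| = -14.5902


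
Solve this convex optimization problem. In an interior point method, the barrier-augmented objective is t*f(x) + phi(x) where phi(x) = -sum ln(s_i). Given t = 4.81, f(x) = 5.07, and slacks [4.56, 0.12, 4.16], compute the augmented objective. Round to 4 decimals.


Step 1: Compute log-barrier.
ln values: [1.5173, -2.1203, 1.4255]
phi = -(1.5173 - 2.1203 + 1.4255) = -0.8226
Step 2: Compute augmented objective.
t*f(x) = 4.81*5.07 = 24.3867
Total = 24.3867 - 0.8226 = 23.5641


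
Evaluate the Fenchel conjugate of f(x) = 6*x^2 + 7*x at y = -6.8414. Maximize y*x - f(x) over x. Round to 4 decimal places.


f*(y) = sup_x {y*x - a*x^2 - b*x} = sup_x {(y-b)*x - a*x^2}
FOC: (y - b) - 2a*x = 0 => x* = (y - b)/(2a)
x* = (-6.8414 - 7)/(2*6) = -1.1535
f*(-6.8414) = (y-b)^2/(4a) = (-6.8414 - 7)^2/(4*6)
= 191.5844/24 = 7.9827


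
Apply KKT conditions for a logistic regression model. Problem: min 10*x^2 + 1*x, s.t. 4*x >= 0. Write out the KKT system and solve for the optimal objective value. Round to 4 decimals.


Step 1: Try lambda = 0 (constraint inactive).
x_unc = -1/(2*10) = -0.05
Check: 4*-0.05 = -0.2 < 0 -- violated!
Step 2: Constraint must be active: 4*x = 0
x* = 0/4 = 0.0
lambda = (2*10*0.0 + 1)/4 = 0.25
Step 3: Compute optimal value.
f(x*) = 10*0.0^2 + 1*0.0 = 0.0


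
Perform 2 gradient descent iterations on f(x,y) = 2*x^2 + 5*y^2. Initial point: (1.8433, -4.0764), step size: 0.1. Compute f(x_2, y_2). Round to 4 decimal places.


Gradient descent on f(x,y) = 2*x^2 + 5*y^2.
Starting point: (1.8433, -4.0764), alpha = 0.1
Step 1: grad_x = 2*2*1.8433 = 7.3732, grad_y = 2*5*-4.0764 = -40.764
  x_1 = 1.8433 - 0.1*7.3732 = 1.106
  y_1 = -4.0764 - 0.1*-40.764 = 0.0
Step 2: grad_x = 2*2*1.106 = 4.4239, grad_y = 2*5*0.0 = 0.0
  x_2 = 1.106 - 0.1*4.4239 = 0.6636
  y_2 = 0.0 - 0.1*0.0 = 0.0
f(0.6636, 0.0) = 2*0.6636^2 + 5*0.0^2 = 0.8807


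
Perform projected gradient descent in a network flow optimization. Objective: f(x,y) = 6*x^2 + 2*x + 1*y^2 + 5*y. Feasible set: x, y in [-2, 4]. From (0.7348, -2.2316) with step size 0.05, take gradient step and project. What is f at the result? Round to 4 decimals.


Step 1: Compute gradient at (0.7348, -2.2316).
grad_x = 2*6*0.7348 + 2 = 10.8176
grad_y = 2*1*-2.2316 + 5 = 0.5368
Step 2: Gradient step.
x_raw = 0.7348 - 0.05*10.8176 = 0.1939
y_raw = -2.2316 - 0.05*0.5368 = -2.2584
Step 3: Project onto [-2, 4].
x_proj = clip(0.1939) = 0.1939
y_proj = clip(-2.2584) = -2.0
Step 4: Evaluate f.
f(0.1939, -2.0) = -5.3865


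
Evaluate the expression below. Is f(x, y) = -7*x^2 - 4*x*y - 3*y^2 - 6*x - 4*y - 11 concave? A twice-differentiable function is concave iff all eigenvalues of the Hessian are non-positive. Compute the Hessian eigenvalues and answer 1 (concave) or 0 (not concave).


The Hessian of f(x,y) = -7*x^2 - 4*x*y - 3*y^2 - 6*x - 4*y - 11 is:
H = [[-14, -4], [-4, -6]]
Trace = -14 - 6 = -20
Determinant = -14*-6 - (-4)^2 = 68
Discriminant = (-20)^2 - 4*68 = 128.0
Eigenvalues: lambda_1 = -15.6569, lambda_2 = -4.3431
The function is concave.

1


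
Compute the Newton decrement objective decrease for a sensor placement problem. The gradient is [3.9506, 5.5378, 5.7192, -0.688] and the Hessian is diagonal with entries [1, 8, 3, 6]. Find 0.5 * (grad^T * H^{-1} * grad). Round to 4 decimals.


Step 1: H is diagonal, so H^(-1) * g = [3.9506, 0.6922, 1.9064, -0.1147].
Step 2: g^T H^(-1) g = sum_i g_i^2 / H_ii
  = (3.9506)^2/1 + (5.5378)^2/8 + (5.7192)^2/3 + (-0.688)^2/6
  = 15.6072 + 3.8334 + 10.9031 + 0.0789 = 30.4226
Step 3: Objective decrease = 0.5 * g^T H^(-1) g = 15.2113


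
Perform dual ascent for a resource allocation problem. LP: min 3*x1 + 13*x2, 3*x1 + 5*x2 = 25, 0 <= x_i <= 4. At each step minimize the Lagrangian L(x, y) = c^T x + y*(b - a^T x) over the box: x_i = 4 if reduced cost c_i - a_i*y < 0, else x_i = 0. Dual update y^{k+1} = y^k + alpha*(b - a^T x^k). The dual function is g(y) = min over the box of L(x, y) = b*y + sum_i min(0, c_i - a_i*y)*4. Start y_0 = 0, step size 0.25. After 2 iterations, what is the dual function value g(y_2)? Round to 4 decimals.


Dual ascent for LP: min 3*x1 + 13*x2, 3*x1 + 5*x2 = 25, 0 <= x_i <= 4
Step 1: y^k = 0.0, reduced costs: (3.0, 13.0)
  x^k = (0.0, 0.0), subgradient = b - a^T x = 25.0
  y^{k+1} = 0.0 + 0.25*25.0 = 6.25
Step 2: y^k = 6.25, reduced costs: (-15.75, -18.25)
  x^k = (4.0, 4.0), subgradient = b - a^T x = -7.0
  y^{k+1} = 6.25 + 0.25*-7.0 = 4.5
Dual objective at y_2 = 4.5: reduced costs (-10.5, -9.5), box minimizer x = (4.0, 4.0)
g(y_2) = b*y + (c1 - a1*y)*x1 + (c2 - a2*y)*x2 = 25*4.5 + (-10.5)*4.0 + (-9.5)*4.0 = 112.5 - 42.0 - 38.0 = 32.5


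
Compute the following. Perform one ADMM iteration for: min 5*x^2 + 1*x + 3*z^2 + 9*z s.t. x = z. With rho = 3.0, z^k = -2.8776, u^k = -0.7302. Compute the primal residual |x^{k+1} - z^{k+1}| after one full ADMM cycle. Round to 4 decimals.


ADMM iteration with rho = 3.0, z^k = -2.8776, u^k = -0.7302
Step 1: x-update.
Minimize 5*x^2 + 1*x + (3.0/2)*(x + 2.8776 - 0.7302)^2
FOC: (2*5 + 3.0)*x = -1 + 3.0*(-2.8776 + 0.7302)
x^{k+1} = -0.5725
Step 2: z-update.
Minimize 3*z^2 + 9*z + (3.0/2)*(-0.5725 - z - 0.7302)^2
FOC: (2*3 + 3.0)*z = -9 + 3.0*(-0.5725 - 0.7302)
z^{k+1} = -1.4342
Step 3: u-update.
u^{k+1} = -0.7302 - 0.5725 + 1.4342 = 0.1315
Step 4: Primal residual = |-0.5725 + 1.4342| = 0.8617


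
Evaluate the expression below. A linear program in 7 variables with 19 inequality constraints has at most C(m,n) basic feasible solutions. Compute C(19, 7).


Each vertex corresponds to some choice of n active constraints out of m, so the number of vertices is at most C(m, n) = m! / (n!(m-n)!).
m = 19, n = 7
Numerator: 19 * 18 * 17 * 16 * 15 * 14 * 13
Denominator: 7! = 5040
C(19, 7) = 50388


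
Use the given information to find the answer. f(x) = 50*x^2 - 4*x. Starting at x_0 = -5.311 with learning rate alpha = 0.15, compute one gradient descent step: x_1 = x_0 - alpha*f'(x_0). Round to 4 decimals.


We compute the gradient at x_0 and apply the update.
f'(x) = 100*x - 4
f'(-5.311) = 100*-5.311 - 4 = -535.1
x_1 = -5.311 - 0.15*-535.1 = 74.954


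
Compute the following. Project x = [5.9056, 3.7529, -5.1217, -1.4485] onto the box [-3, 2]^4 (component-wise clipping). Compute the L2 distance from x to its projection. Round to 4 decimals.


Project each component onto [-3, 2].
clip(5.9056) = 2.0, clip(3.7529) = 2.0, clip(-5.1217) = -3.0, clip(-1.4485) = -1.4485
Projection = [2.0, 2.0, -3.0, -1.4485]
Squared diffs: [15.2537, 3.0727, 4.5016, 0.0]
Distance = sqrt(22.828) = 4.7779


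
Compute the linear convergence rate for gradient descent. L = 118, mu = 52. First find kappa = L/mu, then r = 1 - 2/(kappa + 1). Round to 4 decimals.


Step 1: Compute the condition number.
kappa = L/mu = 118/52 = 2.2692
Step 2: Compute the convergence rate.
r = 1 - 2/(kappa + 1) = 1 - 2*mu/(L + mu) = (L - mu)/(L + mu) = 66/170 = 0.3882


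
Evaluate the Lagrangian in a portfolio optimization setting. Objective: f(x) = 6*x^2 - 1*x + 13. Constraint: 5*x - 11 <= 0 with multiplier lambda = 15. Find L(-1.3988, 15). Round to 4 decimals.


Step 1: Evaluate f(x).
f(-1.3988) = 6*(-1.3988)^2 - 1*(-1.3988) + 13 = 26.1386
Step 2: Evaluate g(x).
g(-1.3988) = 5*-1.3988 - 11 = -17.994
Step 3: Compute Lagrangian.
L = 26.1386 + 15*-17.994 = -243.7714


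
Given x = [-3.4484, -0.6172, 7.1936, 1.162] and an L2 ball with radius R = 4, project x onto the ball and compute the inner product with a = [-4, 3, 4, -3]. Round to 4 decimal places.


Step 1: Compute ||x|| (intermediates to 6 decimals).
||x|| = sqrt((-3.4484)^2 + (-0.6172)^2 + 7.1936^2 + 1.162^2) = 8.085204
Step 2: Project.
Since ||x|| > R, scale = R/||x|| = 4/8.085204 = 0.494731, proj(x) = scale * x
proj(x) = [-1.70603, -0.305348, 3.558897, 0.574877]
Step 3: Dot product.
a^T * proj(x) = -4*(-1.70603) + 3*(-0.305348) + 4*3.558897 - 3*0.574877 = 18.419


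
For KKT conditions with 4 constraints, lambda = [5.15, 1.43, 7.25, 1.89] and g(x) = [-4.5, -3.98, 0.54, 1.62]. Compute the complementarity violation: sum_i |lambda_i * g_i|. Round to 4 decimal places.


KKT complementary slackness check:
lambda_1 * g_1 = 5.15 * -4.5 = -23.175
lambda_2 * g_2 = 1.43 * -3.98 = -5.6914
lambda_3 * g_3 = 7.25 * 0.54 = 3.915
lambda_4 * g_4 = 1.89 * 1.62 = 3.0618
Total violation = 23.175 + 5.6914 + 3.915 + 3.0618 = 35.8432


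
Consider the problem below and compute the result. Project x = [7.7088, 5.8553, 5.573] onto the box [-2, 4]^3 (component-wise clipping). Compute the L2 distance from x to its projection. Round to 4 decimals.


Project each component onto [-2, 4].
clip(7.7088) = 4.0, clip(5.8553) = 4.0, clip(5.573) = 4.0
Projection = [4.0, 4.0, 4.0]
Squared diffs: [13.7552, 3.4421, 2.4743]
Distance = sqrt(19.6716) = 4.4353


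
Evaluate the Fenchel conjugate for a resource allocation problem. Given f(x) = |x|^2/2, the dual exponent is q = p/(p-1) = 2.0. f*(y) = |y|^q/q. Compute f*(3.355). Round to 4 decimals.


The conjugate exponent q satisfies 1/p + 1/q = 1.
p = 2, so q = 2/(2 - 1) = 2.0
|y|^q = 3.355^2.0 = 11.256
f*(3.355) = 11.256 / 2.0 = 5.628


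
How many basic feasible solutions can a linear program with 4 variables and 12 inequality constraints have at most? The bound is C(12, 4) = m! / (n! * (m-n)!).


Each vertex corresponds to some choice of n active constraints out of m, so the number of vertices is at most C(m, n) = m! / (n!(m-n)!).
m = 12, n = 4
Numerator: 12 * 11 * 10 * 9
Denominator: 4! = 24
C(12, 4) = 495


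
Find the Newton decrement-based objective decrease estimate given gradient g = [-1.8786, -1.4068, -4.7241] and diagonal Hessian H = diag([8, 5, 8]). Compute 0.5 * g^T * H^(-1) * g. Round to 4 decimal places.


Step 1: H is diagonal, so H^(-1) * g = [-0.2348, -0.2814, -0.5905].
Step 2: g^T H^(-1) g = sum_i g_i^2 / H_ii
  = (-1.8786)^2/8 + (-1.4068)^2/5 + (-4.7241)^2/8
  = 0.4411 + 0.3958 + 2.7896 = 3.6266
Step 3: Objective decrease = 0.5 * g^T H^(-1) g = 1.8133


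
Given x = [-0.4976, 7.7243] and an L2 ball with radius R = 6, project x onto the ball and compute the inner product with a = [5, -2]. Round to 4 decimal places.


Step 1: Compute ||x|| (intermediates to 6 decimals).
||x|| = sqrt((-0.4976)^2 + 7.7243^2) = 7.740311
Step 2: Project.
Since ||x|| > R, scale = R/||x|| = 6/7.740311 = 0.775163, proj(x) = scale * x
proj(x) = [-0.385721, 5.987592]
Step 3: Dot product.
a^T * proj(x) = 5*(-0.385721) - 2*5.987592 = -13.9038


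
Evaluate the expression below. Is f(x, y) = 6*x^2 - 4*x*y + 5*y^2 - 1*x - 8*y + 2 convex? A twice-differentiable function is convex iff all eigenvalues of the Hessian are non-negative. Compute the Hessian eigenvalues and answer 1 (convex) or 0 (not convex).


The Hessian of f(x,y) = 6*x^2 - 4*x*y + 5*y^2 - 1*x - 8*y + 2 is:
H = [[12, -4], [-4, 10]]
Trace = 12 + 10 = 22
Determinant = 12*10 - (-4)^2 = 104
Discriminant = (22)^2 - 4*104 = 68.0
Eigenvalues: lambda_1 = 6.8769, lambda_2 = 15.1231
The function is convex.

1


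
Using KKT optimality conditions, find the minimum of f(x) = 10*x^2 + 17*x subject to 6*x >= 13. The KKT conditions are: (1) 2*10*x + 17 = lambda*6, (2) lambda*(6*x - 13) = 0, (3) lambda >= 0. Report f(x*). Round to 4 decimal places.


Step 1: Try lambda = 0 (constraint inactive).
x_unc = -17/(2*10) = -0.85
Check: 6*-0.85 = -5.1 < 13 -- violated!
Step 2: Constraint must be active: 6*x = 13
x* = 13/6 = 2.1667 (rounded; the exact value 13/6 is used below)
lambda = (2*10*(13/6) + 17)/6 = 10.0556
Step 3: Compute optimal value.
f(x*) = 10*(13/6)^2 + 17*(13/6) = 83.7778


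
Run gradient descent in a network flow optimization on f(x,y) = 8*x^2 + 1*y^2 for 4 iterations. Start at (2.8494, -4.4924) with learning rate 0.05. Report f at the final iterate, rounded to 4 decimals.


Gradient descent on f(x,y) = 8*x^2 + 1*y^2.
Starting point: (2.8494, -4.4924), alpha = 0.05
Step 1: grad_x = 2*8*2.8494 = 45.5904, grad_y = 2*1*-4.4924 = -8.9848
  x_1 = 2.8494 - 0.05*45.5904 = 0.5699
  y_1 = -4.4924 - 0.05*-8.9848 = -4.0432
Step 2: grad_x = 2*8*0.5699 = 9.1181, grad_y = 2*1*-4.0432 = -8.0863
  x_2 = 0.5699 - 0.05*9.1181 = 0.114
  y_2 = -4.0432 - 0.05*-8.0863 = -3.6388
Step 3: grad_x = 2*8*0.114 = 1.8236, grad_y = 2*1*-3.6388 = -7.2777
  x_3 = 0.114 - 0.05*1.8236 = 0.0228
  y_3 = -3.6388 - 0.05*-7.2777 = -3.275
Step 4: grad_x = 2*8*0.0228 = 0.3647, grad_y = 2*1*-3.275 = -6.5499
  x_4 = 0.0228 - 0.05*0.3647 = 0.0046
  y_4 = -3.275 - 0.05*-6.5499 = -2.9475
f(0.0046, -2.9475) = 8*0.0046^2 + 1*(-2.9475)^2 = 8.6877


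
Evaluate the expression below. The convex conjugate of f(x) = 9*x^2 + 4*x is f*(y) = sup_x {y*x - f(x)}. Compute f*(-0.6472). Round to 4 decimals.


f*(y) = sup_x {y*x - a*x^2 - b*x} = sup_x {(y-b)*x - a*x^2}
FOC: (y - b) - 2a*x = 0 => x* = (y - b)/(2a)
x* = (-0.6472 - 4)/(2*9) = -0.2582
f*(-0.6472) = (y-b)^2/(4a) = (-0.6472 - 4)^2/(4*9)
= 21.5965/36 = 0.5999


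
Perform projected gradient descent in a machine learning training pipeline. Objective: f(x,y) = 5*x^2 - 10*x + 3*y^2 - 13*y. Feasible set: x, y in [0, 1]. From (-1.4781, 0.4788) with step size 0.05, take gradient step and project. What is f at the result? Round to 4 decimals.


Step 1: Compute gradient at (-1.4781, 0.4788).
grad_x = 2*5*-1.4781 - 10 = -24.781
grad_y = 2*3*0.4788 - 13 = -10.1272
Step 2: Gradient step.
x_raw = -1.4781 - 0.05*-24.781 = -0.2391
y_raw = 0.4788 - 0.05*-10.1272 = 0.9852
Step 3: Project onto [0, 1].
x_proj = clip(-0.2391) = 0.0
y_proj = clip(0.9852) = 0.9852
Step 4: Evaluate f.
f(0.0, 0.9852) = -9.8955


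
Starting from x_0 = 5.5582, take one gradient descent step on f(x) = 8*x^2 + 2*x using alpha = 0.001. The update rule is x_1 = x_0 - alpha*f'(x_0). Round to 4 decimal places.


We compute the gradient at x_0 and apply the update.
f'(x) = 16*x + 2
f'(5.5582) = 16*5.5582 + 2 = 90.9312
x_1 = 5.5582 - 0.001*90.9312 = 5.4673


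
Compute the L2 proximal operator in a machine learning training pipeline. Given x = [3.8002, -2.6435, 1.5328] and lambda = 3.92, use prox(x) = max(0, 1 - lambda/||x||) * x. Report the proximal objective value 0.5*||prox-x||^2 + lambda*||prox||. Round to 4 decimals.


Step 1: Compute ||x||.
||x|| = 4.8764
Step 2: Compute scaling factor.
scale = max(0, 1 - 3.92/4.8764) = 0.1961
Step 3: prox(x) = [0.7453, -0.5185, 0.3006]
||prox(x)|| = 0.9564
Step 4: Proximal objective.
0.5*||prox-x||^2 = 7.6832
lambda*||prox|| = 3.7491
Total = 11.4322


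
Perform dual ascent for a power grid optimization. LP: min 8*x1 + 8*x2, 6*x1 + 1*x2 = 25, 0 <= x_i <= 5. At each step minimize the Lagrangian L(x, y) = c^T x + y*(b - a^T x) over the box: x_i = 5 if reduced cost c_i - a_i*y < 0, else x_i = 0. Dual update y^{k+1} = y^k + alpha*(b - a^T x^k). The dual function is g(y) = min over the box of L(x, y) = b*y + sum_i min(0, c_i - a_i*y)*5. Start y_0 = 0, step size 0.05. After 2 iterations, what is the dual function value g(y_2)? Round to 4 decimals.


Dual ascent for LP: min 8*x1 + 8*x2, 6*x1 + 1*x2 = 25, 0 <= x_i <= 5
Step 1: y^k = 0.0, reduced costs: (8.0, 8.0)
  x^k = (0.0, 0.0), subgradient = b - a^T x = 25.0
  y^{k+1} = 0.0 + 0.05*25.0 = 1.25
Step 2: y^k = 1.25, reduced costs: (0.5, 6.75)
  x^k = (0.0, 0.0), subgradient = b - a^T x = 25.0
  y^{k+1} = 1.25 + 0.05*25.0 = 2.5
Dual objective at y_2 = 2.5: reduced costs (-7.0, 5.5), box minimizer x = (5.0, 0.0)
g(y_2) = b*y + (c1 - a1*y)*x1 + (c2 - a2*y)*x2 = 25*2.5 + (-7.0)*5.0 + 5.5*0.0 = 62.5 - 35.0 + 0.0 = 27.5


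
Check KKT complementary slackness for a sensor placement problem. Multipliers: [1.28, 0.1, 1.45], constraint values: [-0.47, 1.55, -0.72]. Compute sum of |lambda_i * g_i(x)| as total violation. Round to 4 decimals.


KKT complementary slackness check:
lambda_1 * g_1 = 1.28 * -0.47 = -0.6016
lambda_2 * g_2 = 0.1 * 1.55 = 0.155
lambda_3 * g_3 = 1.45 * -0.72 = -1.044
Total violation = 0.6016 + 0.155 + 1.044 = 1.8006


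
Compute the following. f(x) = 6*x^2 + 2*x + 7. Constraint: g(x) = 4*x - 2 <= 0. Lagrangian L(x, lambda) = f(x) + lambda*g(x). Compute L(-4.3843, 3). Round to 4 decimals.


Step 1: Evaluate f(x).
f(-4.3843) = 6*(-4.3843)^2 + 2*(-4.3843) + 7 = 113.5639
Step 2: Evaluate g(x).
g(-4.3843) = 4*-4.3843 - 2 = -19.5372
Step 3: Compute Lagrangian.
L = 113.5639 + 3*-19.5372 = 54.9523


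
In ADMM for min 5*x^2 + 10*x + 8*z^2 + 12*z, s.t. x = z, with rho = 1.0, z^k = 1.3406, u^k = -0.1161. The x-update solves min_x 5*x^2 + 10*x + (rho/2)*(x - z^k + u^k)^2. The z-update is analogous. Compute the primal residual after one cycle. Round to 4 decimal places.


ADMM iteration with rho = 1.0, z^k = 1.3406, u^k = -0.1161
Step 1: x-update.
Minimize 5*x^2 + 10*x + (1.0/2)*(x - 1.3406 - 0.1161)^2
FOC: (2*5 + 1.0)*x = -10 + 1.0*(1.3406 + 0.1161)
x^{k+1} = -0.7767
Step 2: z-update.
Minimize 8*z^2 + 12*z + (1.0/2)*(-0.7767 - z - 0.1161)^2
FOC: (2*8 + 1.0)*z = -12 + 1.0*(-0.7767 - 0.1161)
z^{k+1} = -0.7584
Step 3: u-update.
u^{k+1} = -0.1161 - 0.7767 + 0.7584 = -0.1344
Step 4: Primal residual = |-0.7767 + 0.7584| = 0.0183


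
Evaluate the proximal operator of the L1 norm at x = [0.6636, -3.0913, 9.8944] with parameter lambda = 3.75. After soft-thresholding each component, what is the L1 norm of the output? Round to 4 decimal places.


Soft-thresholding with lambda = 3.75:
prox(0.6636) = sign(0.6636)*max(|0.6636| - 3.75, 0) = 0.0
prox(-3.0913) = sign(-3.0913)*max(|-3.0913| - 3.75, 0) = 0.0
prox(9.8944) = sign(9.8944)*max(|9.8944| - 3.75, 0) = 6.1444
prox(x) = [0.0, 0.0, 6.1444]
||prox(x)||_1 = 0.0 + 0.0 + 6.1444 = 6.1444


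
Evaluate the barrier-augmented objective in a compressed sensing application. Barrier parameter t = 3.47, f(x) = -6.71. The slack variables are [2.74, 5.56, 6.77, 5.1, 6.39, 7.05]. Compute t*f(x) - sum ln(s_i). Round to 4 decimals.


Step 1: Compute log-barrier.
ln values: [1.008, 1.7156, 1.9125, 1.6292, 1.8547, 1.953]
phi = -(1.008 + 1.7156 + 1.9125 + 1.6292 + 1.8547 + 1.953) = -10.0731
Step 2: Compute augmented objective.
t*f(x) = 3.47*-6.71 = -23.2837
Total = -23.2837 - 10.0731 = -33.3568


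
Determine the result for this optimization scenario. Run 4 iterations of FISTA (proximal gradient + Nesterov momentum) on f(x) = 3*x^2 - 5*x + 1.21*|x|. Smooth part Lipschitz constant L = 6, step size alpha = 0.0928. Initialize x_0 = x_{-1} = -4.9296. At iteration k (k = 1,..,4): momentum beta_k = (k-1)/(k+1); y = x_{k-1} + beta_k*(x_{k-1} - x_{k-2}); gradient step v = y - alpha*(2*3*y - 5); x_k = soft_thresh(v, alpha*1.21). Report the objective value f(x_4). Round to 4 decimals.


FISTA on f(x) = 3*x^2 - 5*x + 1.21*|x|
L = 6, alpha = 0.0928
Iteration 1: beta = 0.0, y = -4.9296 + 0.0*(-4.9296 + 4.9296) = -4.9296
  grad(y) = -34.5776, v = y - alpha*grad = -1.7208
  prox(v) = soft_thresh(-1.7208, 0.1123) = -1.6085
Iteration 2: beta = 0.3333, y = -1.6085 + 0.3333*(-1.6085 + 4.9296) = -0.5015
  grad(y) = -8.0089, v = y - alpha*grad = 0.2417
  prox(v) = soft_thresh(0.2417, 0.1123) = 0.1295
Iteration 3: beta = 0.5, y = 0.1295 + 0.5*(0.1295 + 1.6085) = 0.9984
  grad(y) = 0.9906, v = y - alpha*grad = 0.9065
  prox(v) = soft_thresh(0.9065, 0.1123) = 0.7942
Iteration 4: beta = 0.6, y = 0.7942 + 0.6*(0.7942 - 0.1295) = 1.1931
  grad(y) = 2.1585, v = y - alpha*grad = 0.9928
  prox(v) = soft_thresh(0.9928, 0.1123) = 0.8805
f(x_4) = 3*0.8805^2 - 5*0.8805 + 1.21*|0.8805| = -1.0113


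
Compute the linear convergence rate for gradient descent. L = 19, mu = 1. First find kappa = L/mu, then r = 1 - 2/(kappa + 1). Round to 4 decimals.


Step 1: Compute the condition number.
kappa = L/mu = 19/1 = 19.0
Step 2: Compute the convergence rate.
r = 1 - 2/(kappa + 1) = 1 - 2*mu/(L + mu) = (L - mu)/(L + mu) = 18/20 = 0.9


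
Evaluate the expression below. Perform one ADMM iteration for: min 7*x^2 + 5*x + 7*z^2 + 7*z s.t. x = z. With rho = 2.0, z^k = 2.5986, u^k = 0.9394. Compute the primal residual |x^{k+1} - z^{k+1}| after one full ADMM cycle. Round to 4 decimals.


ADMM iteration with rho = 2.0, z^k = 2.5986, u^k = 0.9394
Step 1: x-update.
Minimize 7*x^2 + 5*x + (2.0/2)*(x - 2.5986 + 0.9394)^2
FOC: (2*7 + 2.0)*x = -5 + 2.0*(2.5986 - 0.9394)
x^{k+1} = -0.1051
Step 2: z-update.
Minimize 7*z^2 + 7*z + (2.0/2)*(-0.1051 - z + 0.9394)^2
FOC: (2*7 + 2.0)*z = -7 + 2.0*(-0.1051 + 0.9394)
z^{k+1} = -0.3332
Step 3: u-update.
u^{k+1} = 0.9394 - 0.1051 + 0.3332 = 1.1675
Step 4: Primal residual = |-0.1051 + 0.3332| = 0.2281


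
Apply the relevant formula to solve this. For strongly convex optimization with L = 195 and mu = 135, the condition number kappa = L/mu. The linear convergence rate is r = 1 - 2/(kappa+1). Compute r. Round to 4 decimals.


Step 1: Compute the condition number.
kappa = L/mu = 195/135 = 1.4444
Step 2: Compute the convergence rate.
r = 1 - 2/(kappa + 1) = 1 - 2*mu/(L + mu) = (L - mu)/(L + mu) = 60/330 = 0.1818


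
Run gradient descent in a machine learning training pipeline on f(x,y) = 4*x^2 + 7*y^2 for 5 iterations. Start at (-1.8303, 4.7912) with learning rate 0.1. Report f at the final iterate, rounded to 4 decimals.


Gradient descent on f(x,y) = 4*x^2 + 7*y^2.
Starting point: (-1.8303, 4.7912), alpha = 0.1
Step 1: grad_x = 2*4*-1.8303 = -14.6424, grad_y = 2*7*4.7912 = 67.0768
  x_1 = -1.8303 - 0.1*-14.6424 = -0.3661
  y_1 = 4.7912 - 0.1*67.0768 = -1.9165
Step 2: grad_x = 2*4*-0.3661 = -2.9285, grad_y = 2*7*-1.9165 = -26.8307
  x_2 = -0.3661 - 0.1*-2.9285 = -0.0732
  y_2 = -1.9165 - 0.1*-26.8307 = 0.7666
Step 3: grad_x = 2*4*-0.0732 = -0.5857, grad_y = 2*7*0.7666 = 10.7323
  x_3 = -0.0732 - 0.1*-0.5857 = -0.0146
  y_3 = 0.7666 - 0.1*10.7323 = -0.3066
Step 4: grad_x = 2*4*-0.0146 = -0.1171, grad_y = 2*7*-0.3066 = -4.2929
  x_4 = -0.0146 - 0.1*-0.1171 = -0.0029
  y_4 = -0.3066 - 0.1*-4.2929 = 0.1227
Step 5: grad_x = 2*4*-0.0029 = -0.0234, grad_y = 2*7*0.1227 = 1.7172
  x_5 = -0.0029 - 0.1*-0.0234 = -0.0006
  y_5 = 0.1227 - 0.1*1.7172 = -0.0491
f(-0.0006, -0.0491) = 4*(-0.0006)^2 + 7*(-0.0491)^2 = 0.0169


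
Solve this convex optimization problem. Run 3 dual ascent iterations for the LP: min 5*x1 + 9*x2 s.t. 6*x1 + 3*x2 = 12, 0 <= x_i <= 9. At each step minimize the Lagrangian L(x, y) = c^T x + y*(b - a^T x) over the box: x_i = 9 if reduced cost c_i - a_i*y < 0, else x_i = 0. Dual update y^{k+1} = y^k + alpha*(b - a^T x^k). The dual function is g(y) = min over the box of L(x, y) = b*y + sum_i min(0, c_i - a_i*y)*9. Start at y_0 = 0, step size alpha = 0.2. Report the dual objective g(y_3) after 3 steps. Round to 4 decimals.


Dual ascent for LP: min 5*x1 + 9*x2, 6*x1 + 3*x2 = 12, 0 <= x_i <= 9
Step 1: y^k = 0.0, reduced costs: (5.0, 9.0)
  x^k = (0.0, 0.0), subgradient = b - a^T x = 12.0
  y^{k+1} = 0.0 + 0.2*12.0 = 2.4
Step 2: y^k = 2.4, reduced costs: (-9.4, 1.8)
  x^k = (9.0, 0.0), subgradient = b - a^T x = -42.0
  y^{k+1} = 2.4 + 0.2*-42.0 = -6.0
Step 3: y^k = -6.0, reduced costs: (41.0, 27.0)
  x^k = (0.0, 0.0), subgradient = b - a^T x = 12.0
  y^{k+1} = -6.0 + 0.2*12.0 = -3.6
Dual objective at y_3 = -3.6: reduced costs (26.6, 19.8), box minimizer x = (0.0, 0.0)
g(y_3) = b*y + (c1 - a1*y)*x1 + (c2 - a2*y)*x2 = 12*(-3.6) + 26.6*0.0 + 19.8*0.0 = -43.2 + 0.0 + 0.0 = -43.2
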